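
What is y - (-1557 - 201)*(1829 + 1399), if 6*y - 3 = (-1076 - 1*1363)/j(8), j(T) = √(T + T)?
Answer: 45397783/8 ≈ 5.6747e+6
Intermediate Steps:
j(T) = √2*√T (j(T) = √(2*T) = √2*√T)
y = -809/8 (y = ½ + ((-1076 - 1*1363)/((√2*√8)))/6 = ½ + ((-1076 - 1363)/((√2*(2*√2))))/6 = ½ + (-2439/4)/6 = ½ + (-2439*¼)/6 = ½ + (⅙)*(-2439/4) = ½ - 813/8 = -809/8 ≈ -101.13)
y - (-1557 - 201)*(1829 + 1399) = -809/8 - (-1557 - 201)*(1829 + 1399) = -809/8 - (-1758)*3228 = -809/8 - 1*(-5674824) = -809/8 + 5674824 = 45397783/8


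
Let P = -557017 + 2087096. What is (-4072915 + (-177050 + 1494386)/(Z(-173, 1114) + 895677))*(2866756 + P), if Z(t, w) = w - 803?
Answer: -4011322318348670035/223997 ≈ -1.7908e+13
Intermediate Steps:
Z(t, w) = -803 + w
P = 1530079
(-4072915 + (-177050 + 1494386)/(Z(-173, 1114) + 895677))*(2866756 + P) = (-4072915 + (-177050 + 1494386)/((-803 + 1114) + 895677))*(2866756 + 1530079) = (-4072915 + 1317336/(311 + 895677))*4396835 = (-4072915 + 1317336/895988)*4396835 = (-4072915 + 1317336*(1/895988))*4396835 = (-4072915 + 329334/223997)*4396835 = -912320411921/223997*4396835 = -4011322318348670035/223997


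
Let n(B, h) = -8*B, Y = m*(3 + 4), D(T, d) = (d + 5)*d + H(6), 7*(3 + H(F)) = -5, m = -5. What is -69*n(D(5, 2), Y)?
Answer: 39744/7 ≈ 5677.7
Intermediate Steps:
H(F) = -26/7 (H(F) = -3 + (⅐)*(-5) = -3 - 5/7 = -26/7)
D(T, d) = -26/7 + d*(5 + d) (D(T, d) = (d + 5)*d - 26/7 = (5 + d)*d - 26/7 = d*(5 + d) - 26/7 = -26/7 + d*(5 + d))
Y = -35 (Y = -5*(3 + 4) = -5*7 = -35)
-69*n(D(5, 2), Y) = -(-552)*(-26/7 + 2² + 5*2) = -(-552)*(-26/7 + 4 + 10) = -(-552)*72/7 = -69*(-576/7) = 39744/7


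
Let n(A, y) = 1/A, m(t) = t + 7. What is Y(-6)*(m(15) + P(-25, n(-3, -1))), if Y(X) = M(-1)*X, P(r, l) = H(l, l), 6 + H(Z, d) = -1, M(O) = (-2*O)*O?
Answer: 180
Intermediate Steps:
m(t) = 7 + t
M(O) = -2*O²
H(Z, d) = -7 (H(Z, d) = -6 - 1 = -7)
P(r, l) = -7
Y(X) = -2*X (Y(X) = (-2*(-1)²)*X = (-2*1)*X = -2*X)
Y(-6)*(m(15) + P(-25, n(-3, -1))) = (-2*(-6))*((7 + 15) - 7) = 12*(22 - 7) = 12*15 = 180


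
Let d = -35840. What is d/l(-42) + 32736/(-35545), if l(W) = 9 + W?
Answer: 1272852512/1172985 ≈ 1085.1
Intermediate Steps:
d/l(-42) + 32736/(-35545) = -35840/(9 - 42) + 32736/(-35545) = -35840/(-33) + 32736*(-1/35545) = -35840*(-1/33) - 32736/35545 = 35840/33 - 32736/35545 = 1272852512/1172985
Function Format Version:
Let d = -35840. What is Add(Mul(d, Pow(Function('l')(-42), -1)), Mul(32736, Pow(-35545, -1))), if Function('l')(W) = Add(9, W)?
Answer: Rational(1272852512, 1172985) ≈ 1085.1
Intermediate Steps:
Add(Mul(d, Pow(Function('l')(-42), -1)), Mul(32736, Pow(-35545, -1))) = Add(Mul(-35840, Pow(Add(9, -42), -1)), Mul(32736, Pow(-35545, -1))) = Add(Mul(-35840, Pow(-33, -1)), Mul(32736, Rational(-1, 35545))) = Add(Mul(-35840, Rational(-1, 33)), Rational(-32736, 35545)) = Add(Rational(35840, 33), Rational(-32736, 35545)) = Rational(1272852512, 1172985)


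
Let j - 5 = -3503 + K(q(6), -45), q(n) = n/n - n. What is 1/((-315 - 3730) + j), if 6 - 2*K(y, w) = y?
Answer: -2/15075 ≈ -0.00013267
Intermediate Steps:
q(n) = 1 - n
K(y, w) = 3 - y/2
j = -6985/2 (j = 5 + (-3503 + (3 - (1 - 1*6)/2)) = 5 + (-3503 + (3 - (1 - 6)/2)) = 5 + (-3503 + (3 - 1/2*(-5))) = 5 + (-3503 + (3 + 5/2)) = 5 + (-3503 + 11/2) = 5 - 6995/2 = -6985/2 ≈ -3492.5)
1/((-315 - 3730) + j) = 1/((-315 - 3730) - 6985/2) = 1/(-4045 - 6985/2) = 1/(-15075/2) = -2/15075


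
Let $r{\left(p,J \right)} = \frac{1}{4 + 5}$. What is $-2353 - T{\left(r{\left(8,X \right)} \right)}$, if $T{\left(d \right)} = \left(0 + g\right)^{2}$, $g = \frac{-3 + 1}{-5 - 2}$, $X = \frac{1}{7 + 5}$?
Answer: $- \frac{115301}{49} \approx -2353.1$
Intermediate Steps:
$X = \frac{1}{12} \approx 0.083333$
$g = \frac{2}{7}$ ($g = - \frac{2}{-7} = \left(-2\right) \left(- \frac{1}{7}\right) = \frac{2}{7} \approx 0.28571$)
$r{\left(p,J \right)} = \frac{1}{9}$
$T{\left(d \right)} = \frac{4}{49}$ ($T{\left(d \right)} = \left(0 + \frac{2}{7}\right)^{2} = \left(\frac{2}{7}\right)^{2} = \frac{4}{49}$)
$-2353 - T{\left(r{\left(8,X \right)} \right)} = -2353 - \frac{4}{49} = - \frac{115301}{49}$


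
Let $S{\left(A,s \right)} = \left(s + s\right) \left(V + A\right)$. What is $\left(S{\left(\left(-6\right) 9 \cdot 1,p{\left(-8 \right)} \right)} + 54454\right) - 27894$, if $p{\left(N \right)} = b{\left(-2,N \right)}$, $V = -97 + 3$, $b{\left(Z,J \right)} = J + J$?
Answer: $31296$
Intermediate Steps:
$b{\left(Z,J \right)} = 2 J$
$V = -94$
$p{\left(N \right)} = 2 N$
$S{\left(A,s \right)} = 2 s \left(-94 + A\right)$ ($S{\left(A,s \right)} = \left(s + s\right) \left(-94 + A\right) = 2 s \left(-94 + A\right)$)
$\left(S{\left(\left(-6\right) 9 \cdot 1,p{\left(-8 \right)} \right)} + 54454\right) - 27894 = \left(2 \cdot 2 \left(-8\right) \left(-94 + \left(-6\right) 9 \cdot 1\right) + 54454\right) - 27894 = \left(2 \left(-16\right) \left(-94 - 54\right) + 54454\right) - 27894 = \left(2 \left(-16\right) \left(-148\right) + 54454\right) - 27894 = \left(4736 + 54454\right) - 27894 = 59190 - 27894 = 31296$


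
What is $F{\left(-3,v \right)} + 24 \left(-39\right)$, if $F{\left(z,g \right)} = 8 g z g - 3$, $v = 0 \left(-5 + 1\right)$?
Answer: $-939$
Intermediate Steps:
$v = 0$ ($v = 0 \left(-4\right) = 0$)
$F{\left(z,g \right)} = -3 + 8 z g^{2}$ ($F{\left(z,g \right)} = 8 g z g - 3 = 8 z g^{2} - 3 = -3 + 8 z g^{2}$)
$F{\left(-3,v \right)} + 24 \left(-39\right) = \left(-3 + 8 \left(-3\right) 0^{2}\right) + 24 \left(-39\right) = \left(-3 + 8 \left(-3\right) 0\right) - 936 = \left(-3 + 0\right) - 936 = -3 - 936 = -939$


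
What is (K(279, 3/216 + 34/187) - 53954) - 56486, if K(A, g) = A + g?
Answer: -87247357/792 ≈ -1.1016e+5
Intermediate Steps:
(K(279, 3/216 + 34/187) - 53954) - 56486 = ((279 + (3/216 + 34/187)) - 53954) - 56486 = ((279 + (3*(1/216) + 34*(1/187))) - 53954) - 56486 = ((279 + (1/72 + 2/11)) - 53954) - 56486 = ((279 + 155/792) - 53954) - 56486 = (221123/792 - 53954) - 56486 = -42510445/792 - 56486 = -87247357/792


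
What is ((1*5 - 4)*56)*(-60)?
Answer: -3360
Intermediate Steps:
((1*5 - 4)*56)*(-60) = ((5 - 4)*56)*(-60) = (1*56)*(-60) = 56*(-60) = -3360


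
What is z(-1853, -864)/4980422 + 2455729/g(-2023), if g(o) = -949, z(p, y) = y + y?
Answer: -6115284188755/2363210239 ≈ -2587.7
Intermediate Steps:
z(p, y) = 2*y
z(-1853, -864)/4980422 + 2455729/g(-2023) = (2*(-864))/4980422 + 2455729/(-949) = -1728*1/4980422 + 2455729*(-1/949) = -864/2490211 - 2455729/949 = -6115284188755/2363210239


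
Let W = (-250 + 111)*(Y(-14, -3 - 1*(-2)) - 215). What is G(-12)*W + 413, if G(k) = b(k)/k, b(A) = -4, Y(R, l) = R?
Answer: 33070/3 ≈ 11023.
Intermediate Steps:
G(k) = -4/k
W = 31831 (W = (-250 + 111)*(-14 - 215) = -139*(-229) = 31831)
G(-12)*W + 413 = -4/(-12)*31831 + 413 = -4*(-1/12)*31831 + 413 = (⅓)*31831 + 413 = 31831/3 + 413 = 33070/3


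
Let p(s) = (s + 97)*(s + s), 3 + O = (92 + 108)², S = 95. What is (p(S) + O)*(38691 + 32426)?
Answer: 5438814809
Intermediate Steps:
O = 39997 (O = -3 + (92 + 108)² = -3 + 200² = -3 + 40000 = 39997)
p(s) = 2*s*(97 + s) (p(s) = (97 + s)*(2*s) = 2*s*(97 + s))
(p(S) + O)*(38691 + 32426) = (2*95*(97 + 95) + 39997)*(38691 + 32426) = (2*95*192 + 39997)*71117 = (36480 + 39997)*71117 = 76477*71117 = 5438814809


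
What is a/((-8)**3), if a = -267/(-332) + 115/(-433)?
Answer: -77431/73603072 ≈ -0.0010520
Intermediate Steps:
a = 77431/143756 (a = -267*(-1/332) + 115*(-1/433) = 267/332 - 115/433 = 77431/143756 ≈ 0.53863)
a/((-8)**3) = 77431/(143756*((-8)**3)) = (77431/143756)/(-512) = (77431/143756)*(-1/512) = -77431/73603072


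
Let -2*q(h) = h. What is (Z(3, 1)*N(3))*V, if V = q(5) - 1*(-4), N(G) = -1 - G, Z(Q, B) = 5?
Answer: -30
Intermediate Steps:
q(h) = -h/2
V = 3/2 (V = -½*5 - 1*(-4) = -5/2 + 4 = 3/2 ≈ 1.5000)
(Z(3, 1)*N(3))*V = (5*(-1 - 1*3))*(3/2) = (5*(-1 - 3))*(3/2) = (5*(-4))*(3/2) = -20*3/2 = -30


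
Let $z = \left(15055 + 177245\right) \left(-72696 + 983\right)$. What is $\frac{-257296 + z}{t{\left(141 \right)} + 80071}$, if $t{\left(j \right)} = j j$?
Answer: $- \frac{3447666799}{24988} \approx -1.3797 \cdot 10^{5}$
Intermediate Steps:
$t{\left(j \right)} = j^{2}$
$z = -13790409900$ ($z = 192300 \left(-71713\right) = -13790409900$)
$\frac{-257296 + z}{t{\left(141 \right)} + 80071} = \frac{-257296 - 13790409900}{141^{2} + 80071} = - \frac{13790667196}{19881 + 80071} = - \frac{13790667196}{99952} = \left(-13790667196\right) \frac{1}{99952} = - \frac{3447666799}{24988}$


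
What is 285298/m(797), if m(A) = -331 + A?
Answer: 142649/233 ≈ 612.23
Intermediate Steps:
285298/m(797) = 285298/(-331 + 797) = 285298/466 = 285298*(1/466) = 142649/233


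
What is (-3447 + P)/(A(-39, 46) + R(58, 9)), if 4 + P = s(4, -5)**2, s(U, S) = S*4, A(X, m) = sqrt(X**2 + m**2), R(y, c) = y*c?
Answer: -1592622/268847 + 3051*sqrt(3637)/268847 ≈ -5.2395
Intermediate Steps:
R(y, c) = c*y
s(U, S) = 4*S
P = 396 (P = -4 + (4*(-5))**2 = -4 + (-20)**2 = -4 + 400 = 396)
(-3447 + P)/(A(-39, 46) + R(58, 9)) = (-3447 + 396)/(sqrt((-39)**2 + 46**2) + 9*58) = -3051/(sqrt(1521 + 2116) + 522) = -3051/(sqrt(3637) + 522) = -3051/(522 + sqrt(3637))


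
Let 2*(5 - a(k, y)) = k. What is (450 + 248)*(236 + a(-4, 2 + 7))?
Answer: 169614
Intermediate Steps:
a(k, y) = 5 - k/2
(450 + 248)*(236 + a(-4, 2 + 7)) = (450 + 248)*(236 + (5 - 1/2*(-4))) = 698*(236 + (5 + 2)) = 698*(236 + 7) = 698*243 = 169614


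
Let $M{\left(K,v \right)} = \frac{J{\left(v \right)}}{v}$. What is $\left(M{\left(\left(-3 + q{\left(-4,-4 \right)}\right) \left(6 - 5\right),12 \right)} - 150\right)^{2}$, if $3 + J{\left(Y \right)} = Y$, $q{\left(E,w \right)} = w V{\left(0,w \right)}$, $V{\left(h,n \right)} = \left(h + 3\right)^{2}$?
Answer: $\frac{356409}{16} \approx 22276.0$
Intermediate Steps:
$V{\left(h,n \right)} = \left(3 + h\right)^{2}$
$q{\left(E,w \right)} = 9 w$ ($q{\left(E,w \right)} = w \left(3 + 0\right)^{2} = w 3^{2} = w 9 = 9 w$)
$J{\left(Y \right)} = -3 + Y$
$M{\left(K,v \right)} = \frac{-3 + v}{v}$
$\left(M{\left(\left(-3 + q{\left(-4,-4 \right)}\right) \left(6 - 5\right),12 \right)} - 150\right)^{2} = \left(\frac{-3 + 12}{12} - 150\right)^{2} = \left(\frac{1}{12} \cdot 9 - 150\right)^{2} = \left(\frac{3}{4} - 150\right)^{2} = \left(- \frac{597}{4}\right)^{2} = \frac{356409}{16}$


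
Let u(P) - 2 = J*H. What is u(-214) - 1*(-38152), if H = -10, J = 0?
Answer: 38154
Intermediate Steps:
u(P) = 2 (u(P) = 2 + 0*(-10) = 2 + 0 = 2)
u(-214) - 1*(-38152) = 2 - 1*(-38152) = 2 + 38152 = 38154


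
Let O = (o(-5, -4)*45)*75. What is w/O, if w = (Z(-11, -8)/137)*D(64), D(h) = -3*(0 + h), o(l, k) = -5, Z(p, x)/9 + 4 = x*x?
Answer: 768/17125 ≈ 0.044847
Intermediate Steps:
Z(p, x) = -36 + 9*x² (Z(p, x) = -36 + 9*(x*x) = -36 + 9*x²)
D(h) = -3*h
O = -16875 (O = -5*45*75 = -225*75 = -16875)
w = -103680/137 (w = ((-36 + 9*(-8)²)/137)*(-3*64) = ((-36 + 9*64)*(1/137))*(-192) = ((-36 + 576)*(1/137))*(-192) = (540*(1/137))*(-192) = (540/137)*(-192) = -103680/137 ≈ -756.79)
w/O = -103680/137/(-16875) = -103680/137*(-1/16875) = 768/17125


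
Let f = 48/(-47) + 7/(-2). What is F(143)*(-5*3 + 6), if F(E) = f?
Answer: 3825/94 ≈ 40.691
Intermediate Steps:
f = -425/94 (f = 48*(-1/47) + 7*(-½) = -48/47 - 7/2 = -425/94 ≈ -4.5213)
F(E) = -425/94
F(143)*(-5*3 + 6) = -425*(-5*3 + 6)/94 = -425*(-15 + 6)/94 = -425/94*(-9) = 3825/94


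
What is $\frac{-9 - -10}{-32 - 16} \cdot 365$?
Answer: $- \frac{365}{48} \approx -7.6042$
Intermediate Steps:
$\frac{-9 - -10}{-32 - 16} \cdot 365 = \frac{-9 + 10}{-48} \cdot 365 = 1 \left(- \frac{1}{48}\right) 365 = \left(- \frac{1}{48}\right) 365 = - \frac{365}{48}$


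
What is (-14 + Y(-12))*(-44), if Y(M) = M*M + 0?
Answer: -5720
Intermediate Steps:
Y(M) = M² (Y(M) = M² + 0 = M²)
(-14 + Y(-12))*(-44) = (-14 + (-12)²)*(-44) = (-14 + 144)*(-44) = 130*(-44) = -5720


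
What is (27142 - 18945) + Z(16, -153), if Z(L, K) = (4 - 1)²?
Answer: 8206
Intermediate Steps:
Z(L, K) = 9 (Z(L, K) = 3² = 9)
(27142 - 18945) + Z(16, -153) = (27142 - 18945) + 9 = 8197 + 9 = 8206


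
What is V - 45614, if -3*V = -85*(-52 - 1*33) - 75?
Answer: -143992/3 ≈ -47997.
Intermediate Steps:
V = -7150/3 (V = -(-85*(-52 - 1*33) - 75)/3 = -(-85*(-52 - 33) - 75)/3 = -(-85*(-85) - 75)/3 = -(7225 - 75)/3 = -⅓*7150 = -7150/3 ≈ -2383.3)
V - 45614 = -7150/3 - 45614 = -143992/3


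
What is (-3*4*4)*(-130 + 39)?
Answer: 4368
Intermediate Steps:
(-3*4*4)*(-130 + 39) = -12*4*(-91) = -48*(-91) = 4368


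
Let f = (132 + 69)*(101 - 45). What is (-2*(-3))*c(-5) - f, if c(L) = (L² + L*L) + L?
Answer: -10986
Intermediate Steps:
c(L) = L + 2*L² (c(L) = (L² + L²) + L = 2*L² + L = L + 2*L²)
f = 11256 (f = 201*56 = 11256)
(-2*(-3))*c(-5) - f = (-2*(-3))*(-5*(1 + 2*(-5))) - 1*11256 = 6*(-5*(1 - 10)) - 11256 = 6*(-5*(-9)) - 11256 = 6*45 - 11256 = 270 - 11256 = -10986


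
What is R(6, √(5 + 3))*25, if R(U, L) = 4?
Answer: 100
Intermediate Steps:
R(6, √(5 + 3))*25 = 4*25 = 100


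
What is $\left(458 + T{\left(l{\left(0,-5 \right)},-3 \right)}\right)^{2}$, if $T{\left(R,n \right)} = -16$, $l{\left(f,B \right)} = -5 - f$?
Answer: $195364$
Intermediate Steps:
$\left(458 + T{\left(l{\left(0,-5 \right)},-3 \right)}\right)^{2} = \left(458 - 16\right)^{2} = 442^{2} = 195364$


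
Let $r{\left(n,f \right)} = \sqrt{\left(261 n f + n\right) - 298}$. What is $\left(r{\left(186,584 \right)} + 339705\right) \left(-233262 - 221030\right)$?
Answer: $-154325263860 - 1817168 \sqrt{1771922} \approx -1.5674 \cdot 10^{11}$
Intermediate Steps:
$r{\left(n,f \right)} = \sqrt{-298 + n + 261 f n}$ ($r{\left(n,f \right)} = \sqrt{\left(261 f n + n\right) - 298} = \sqrt{\left(n + 261 f n\right) - 298} = \sqrt{-298 + n + 261 f n}$)
$\left(r{\left(186,584 \right)} + 339705\right) \left(-233262 - 221030\right) = \left(\sqrt{-298 + 186 + 261 \cdot 584 \cdot 186} + 339705\right) \left(-233262 - 221030\right) = \left(\sqrt{-298 + 186 + 28350864} + 339705\right) \left(-454292\right) = \left(\sqrt{28350752} + 339705\right) \left(-454292\right) = \left(4 \sqrt{1771922} + 339705\right) \left(-454292\right) = \left(339705 + 4 \sqrt{1771922}\right) \left(-454292\right) = -154325263860 - 1817168 \sqrt{1771922}$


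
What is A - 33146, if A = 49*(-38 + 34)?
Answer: -33342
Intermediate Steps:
A = -196 (A = 49*(-4) = -196)
A - 33146 = -196 - 33146 = -33342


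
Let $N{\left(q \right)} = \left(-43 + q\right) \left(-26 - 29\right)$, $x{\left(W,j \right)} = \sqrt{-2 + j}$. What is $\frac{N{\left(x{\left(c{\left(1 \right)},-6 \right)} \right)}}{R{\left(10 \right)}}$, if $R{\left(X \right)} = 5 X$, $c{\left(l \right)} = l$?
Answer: $\frac{473}{10} - \frac{11 i \sqrt{2}}{5} \approx 47.3 - 3.1113 i$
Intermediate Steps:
$N{\left(q \right)} = 2365 - 55 q$ ($N{\left(q \right)} = \left(-43 + q\right) \left(-55\right) = 2365 - 55 q$)
$\frac{N{\left(x{\left(c{\left(1 \right)},-6 \right)} \right)}}{R{\left(10 \right)}} = \frac{2365 - 55 \sqrt{-2 - 6}}{5 \cdot 10} = \frac{2365 - 55 \sqrt{-8}}{50} = \left(2365 - 55 \cdot 2 i \sqrt{2}\right) \frac{1}{50} = \left(2365 - 110 i \sqrt{2}\right) \frac{1}{50} = \frac{473}{10} - \frac{11 i \sqrt{2}}{5}$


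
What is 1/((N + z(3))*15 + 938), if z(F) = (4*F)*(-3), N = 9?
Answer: 1/533 ≈ 0.0018762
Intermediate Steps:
z(F) = -12*F
1/((N + z(3))*15 + 938) = 1/((9 - 12*3)*15 + 938) = 1/((9 - 36)*15 + 938) = 1/(-27*15 + 938) = 1/(-405 + 938) = 1/533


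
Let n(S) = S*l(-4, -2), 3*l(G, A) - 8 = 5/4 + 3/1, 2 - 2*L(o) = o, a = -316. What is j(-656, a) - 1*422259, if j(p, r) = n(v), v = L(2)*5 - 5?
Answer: -5067353/12 ≈ -4.2228e+5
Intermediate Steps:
L(o) = 1 - o/2
v = -5 (v = (1 - ½*2)*5 - 5 = (1 - 1)*5 - 5 = 0*5 - 5 = 0 - 5 = -5)
l(G, A) = 49/12 (l(G, A) = 8/3 + (5/4 + 3/1)/3 = 8/3 + (5*(¼) + 3*1)/3 = 8/3 + (5/4 + 3)/3 = 8/3 + (⅓)*(17/4) = 8/3 + 17/12 = 49/12)
n(S) = 49*S/12 (n(S) = S*(49/12) = 49*S/12)
j(p, r) = -245/12 (j(p, r) = (49/12)*(-5) = -245/12)
j(-656, a) - 1*422259 = -245/12 - 1*422259 = -245/12 - 422259 = -5067353/12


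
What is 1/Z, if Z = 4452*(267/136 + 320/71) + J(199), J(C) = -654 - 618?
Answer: 2414/66466293 ≈ 3.6319e-5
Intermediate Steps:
J(C) = -1272
Z = 66466293/2414 (Z = 4452*(267/136 + 320/71) - 1272 = 4452*(62477/9656) - 1272 = 69536901/2414 - 1272 = 66466293/2414 ≈ 27534.)
1/Z = 1/(66466293/2414) = 2414/66466293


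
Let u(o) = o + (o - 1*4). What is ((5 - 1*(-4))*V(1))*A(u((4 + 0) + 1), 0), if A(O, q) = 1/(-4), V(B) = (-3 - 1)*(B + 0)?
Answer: 9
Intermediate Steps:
u(o) = -4 + 2*o (u(o) = o + (o - 4) = o + (-4 + o) = -4 + 2*o)
V(B) = -4*B
A(O, q) = -1/4 (A(O, q) = 1*(-1/4) = -1/4)
((5 - 1*(-4))*V(1))*A(u((4 + 0) + 1), 0) = ((5 - 1*(-4))*(-4*1))*(-1/4) = ((5 + 4)*(-4))*(-1/4) = (9*(-4))*(-1/4) = -36*(-1/4) = 9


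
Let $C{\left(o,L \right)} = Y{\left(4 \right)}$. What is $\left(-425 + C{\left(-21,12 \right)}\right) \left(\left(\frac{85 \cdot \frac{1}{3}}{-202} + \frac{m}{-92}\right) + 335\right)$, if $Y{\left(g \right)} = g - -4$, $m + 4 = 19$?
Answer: $- \frac{1296870695}{9292} \approx -1.3957 \cdot 10^{5}$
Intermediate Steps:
$m = 15$ ($m = -4 + 19 = 15$)
$Y{\left(g \right)} = 4 + g$ ($Y{\left(g \right)} = g + 4 = 4 + g$)
$C{\left(o,L \right)} = 8$ ($C{\left(o,L \right)} = 4 + 4 = 8$)
$\left(-425 + C{\left(-21,12 \right)}\right) \left(\left(\frac{85 \cdot \frac{1}{3}}{-202} + \frac{m}{-92}\right) + 335\right) = \left(-425 + 8\right) \left(\left(\frac{85 \cdot \frac{1}{3}}{-202} + \frac{15}{-92}\right) + 335\right) = - 417 \left(\left(85 \cdot \frac{1}{3} \left(- \frac{1}{202}\right) + 15 \left(- \frac{1}{92}\right)\right) + 335\right) = - 417 \left(\left(\frac{85}{3} \left(- \frac{1}{202}\right) - \frac{15}{92}\right) + 335\right) = - 417 \left(\left(- \frac{85}{606} - \frac{15}{92}\right) + 335\right) = - 417 \left(- \frac{8455}{27876} + 335\right) = \left(-417\right) \frac{9330005}{27876} = - \frac{1296870695}{9292}$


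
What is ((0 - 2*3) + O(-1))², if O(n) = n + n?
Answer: 64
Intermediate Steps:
O(n) = 2*n
((0 - 2*3) + O(-1))² = ((0 - 2*3) + 2*(-1))² = ((0 - 6) - 2)² = (-6 - 2)² = (-8)² = 64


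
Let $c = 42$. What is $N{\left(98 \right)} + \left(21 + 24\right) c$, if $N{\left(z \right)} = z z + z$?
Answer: $11592$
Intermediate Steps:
$N{\left(z \right)} = z + z^{2}$ ($N{\left(z \right)} = z^{2} + z = z + z^{2}$)
$N{\left(98 \right)} + \left(21 + 24\right) c = 98 \left(1 + 98\right) + \left(21 + 24\right) 42 = 98 \cdot 99 + 45 \cdot 42 = 9702 + 1890 = 11592$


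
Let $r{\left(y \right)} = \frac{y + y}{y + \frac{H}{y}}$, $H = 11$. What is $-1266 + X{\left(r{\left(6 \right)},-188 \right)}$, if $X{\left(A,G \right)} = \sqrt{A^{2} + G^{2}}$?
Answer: $-1266 + \frac{4 \sqrt{4880005}}{47} \approx -1078.0$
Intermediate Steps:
$r{\left(y \right)} = \frac{2 y}{y + \frac{11}{y}}$ ($r{\left(y \right)} = \frac{y + y}{y + \frac{11}{y}} = \frac{2 y}{y + \frac{11}{y}}$)
$-1266 + X{\left(r{\left(6 \right)},-188 \right)} = -1266 + \sqrt{\left(\frac{2 \cdot 6^{2}}{11 + 6^{2}}\right)^{2} + \left(-188\right)^{2}} = -1266 + \sqrt{\left(2 \cdot 36 \frac{1}{11 + 36}\right)^{2} + 35344} = -1266 + \sqrt{\left(2 \cdot 36 \cdot \frac{1}{47}\right)^{2} + 35344} = -1266 + \sqrt{\left(\frac{72}{47}\right)^{2} + 35344} = -1266 + \sqrt{\frac{5184}{2209} + 35344} = -1266 + \sqrt{\frac{78080080}{2209}} = -1266 + \frac{4 \sqrt{4880005}}{47}$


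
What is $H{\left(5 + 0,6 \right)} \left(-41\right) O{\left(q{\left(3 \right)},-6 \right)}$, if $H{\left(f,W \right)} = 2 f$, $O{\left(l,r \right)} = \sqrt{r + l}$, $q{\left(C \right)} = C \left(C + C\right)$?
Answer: $- 820 \sqrt{3} \approx -1420.3$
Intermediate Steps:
$q{\left(C \right)} = 2 C^{2}$ ($q{\left(C \right)} = C 2 C = 2 C^{2}$)
$O{\left(l,r \right)} = \sqrt{l + r}$
$H{\left(5 + 0,6 \right)} \left(-41\right) O{\left(q{\left(3 \right)},-6 \right)} = 2 \left(5 + 0\right) \left(-41\right) \sqrt{2 \cdot 3^{2} - 6} = 2 \cdot 5 \left(-41\right) \sqrt{2 \cdot 9 - 6} = 10 \left(-41\right) \sqrt{18 - 6} = - 410 \sqrt{12} = - 410 \cdot 2 \sqrt{3} = - 820 \sqrt{3}$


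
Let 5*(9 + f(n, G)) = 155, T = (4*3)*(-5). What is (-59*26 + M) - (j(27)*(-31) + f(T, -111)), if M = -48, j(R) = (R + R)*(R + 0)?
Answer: 43594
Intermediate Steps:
j(R) = 2*R² (j(R) = (2*R)*R = 2*R²)
T = -60 (T = 12*(-5) = -60)
f(n, G) = 22 (f(n, G) = -9 + (⅕)*155 = -9 + 31 = 22)
(-59*26 + M) - (j(27)*(-31) + f(T, -111)) = (-59*26 - 48) - ((2*27²)*(-31) + 22) = (-1534 - 48) - ((2*729)*(-31) + 22) = -1582 - (1458*(-31) + 22) = -1582 - (-45198 + 22) = -1582 - 1*(-45176) = -1582 + 45176 = 43594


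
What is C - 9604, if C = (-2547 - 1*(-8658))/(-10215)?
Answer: -10901219/1135 ≈ -9604.6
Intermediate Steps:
C = -679/1135 (C = (-2547 + 8658)*(-1/10215) = 6111*(-1/10215) = -679/1135 ≈ -0.59824)
C - 9604 = -679/1135 - 9604 = -10901219/1135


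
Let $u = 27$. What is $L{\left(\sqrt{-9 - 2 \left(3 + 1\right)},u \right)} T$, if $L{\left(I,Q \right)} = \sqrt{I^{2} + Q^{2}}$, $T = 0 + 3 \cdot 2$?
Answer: $12 \sqrt{178} \approx 160.1$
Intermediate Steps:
$T = 6$ ($T = 0 + 6 = 6$)
$L{\left(\sqrt{-9 - 2 \left(3 + 1\right)},u \right)} T = \sqrt{\left(\sqrt{-9 - 2 \left(3 + 1\right)}\right)^{2} + 27^{2}} \cdot 6 = \sqrt{\left(\sqrt{-9 - 8}\right)^{2} + 729} \cdot 6 = \sqrt{\left(\sqrt{-17}\right)^{2} + 729} \cdot 6 = \sqrt{\left(i \sqrt{17}\right)^{2} + 729} \cdot 6 = \sqrt{-17 + 729} \cdot 6 = \sqrt{712} \cdot 6 = 2 \sqrt{178} \cdot 6 = 12 \sqrt{178}$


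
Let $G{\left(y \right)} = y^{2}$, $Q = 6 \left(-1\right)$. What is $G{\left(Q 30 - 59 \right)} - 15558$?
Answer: $41563$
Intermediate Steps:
$Q = -6$
$G{\left(Q 30 - 59 \right)} - 15558 = \left(\left(-6\right) 30 - 59\right)^{2} - 15558 = \left(-180 - 59\right)^{2} - 15558 = \left(-239\right)^{2} - 15558 = 57121 - 15558 = 41563$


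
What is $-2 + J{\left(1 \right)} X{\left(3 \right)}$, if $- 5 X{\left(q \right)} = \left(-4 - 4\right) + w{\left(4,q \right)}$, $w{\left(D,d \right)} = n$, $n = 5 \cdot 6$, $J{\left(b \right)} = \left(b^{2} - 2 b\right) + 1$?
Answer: $-2$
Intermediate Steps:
$J{\left(b \right)} = 1 + b^{2} - 2 b$
$n = 30$
$w{\left(D,d \right)} = 30$
$X{\left(q \right)} = - \frac{22}{5}$ ($X{\left(q \right)} = - \frac{\left(-4 - 4\right) + 30}{5} = - \frac{-8 + 30}{5} = \left(- \frac{1}{5}\right) 22 = - \frac{22}{5}$)
$-2 + J{\left(1 \right)} X{\left(3 \right)} = -2 + \left(1 + 1^{2} - 2\right) \left(- \frac{22}{5}\right) = -2 + \left(1 + 1 - 2\right) \left(- \frac{22}{5}\right) = -2 + 0 \left(- \frac{22}{5}\right) = -2 + 0 = -2$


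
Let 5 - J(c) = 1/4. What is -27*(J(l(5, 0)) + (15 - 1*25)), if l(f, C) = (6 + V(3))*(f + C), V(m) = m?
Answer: 567/4 ≈ 141.75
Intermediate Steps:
l(f, C) = 9*C + 9*f (l(f, C) = (6 + 3)*(f + C) = 9*(C + f) = 9*C + 9*f)
J(c) = 19/4 (J(c) = 5 - 1/4 = 5 - 1*¼ = 5 - ¼ = 19/4)
-27*(J(l(5, 0)) + (15 - 1*25)) = -27*(19/4 + (15 - 1*25)) = -27*(19/4 + (15 - 25)) = -27*(19/4 - 10) = -27*(-21/4) = 567/4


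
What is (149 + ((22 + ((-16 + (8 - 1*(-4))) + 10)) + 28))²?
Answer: 42025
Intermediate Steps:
(149 + ((22 + ((-16 + (8 - 1*(-4))) + 10)) + 28))² = (149 + ((22 + ((-16 + (8 + 4)) + 10)) + 28))² = (149 + ((22 + ((-16 + 12) + 10)) + 28))² = (149 + ((22 + (-4 + 10)) + 28))² = (149 + ((22 + 6) + 28))² = (149 + (28 + 28))² = (149 + 56)² = 205² = 42025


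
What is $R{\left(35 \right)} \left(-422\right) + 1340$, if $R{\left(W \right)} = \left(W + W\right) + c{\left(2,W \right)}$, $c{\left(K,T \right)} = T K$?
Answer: $-57740$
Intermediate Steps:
$c{\left(K,T \right)} = K T$
$R{\left(W \right)} = 4 W$ ($R{\left(W \right)} = \left(W + W\right) + 2 W = 2 W + 2 W = 4 W$)
$R{\left(35 \right)} \left(-422\right) + 1340 = 4 \cdot 35 \left(-422\right) + 1340 = 140 \left(-422\right) + 1340 = -59080 + 1340 = -57740$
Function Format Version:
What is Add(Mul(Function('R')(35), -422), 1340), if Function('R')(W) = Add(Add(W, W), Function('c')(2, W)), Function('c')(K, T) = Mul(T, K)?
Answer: -57740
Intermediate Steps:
Function('c')(K, T) = Mul(K, T)
Function('R')(W) = Mul(4, W) (Function('R')(W) = Add(Add(W, W), Mul(2, W)) = Add(Mul(2, W), Mul(2, W)) = Mul(4, W))
Add(Mul(Function('R')(35), -422), 1340) = Add(Mul(Mul(4, 35), -422), 1340) = Add(Mul(140, -422), 1340) = Add(-59080, 1340) = -57740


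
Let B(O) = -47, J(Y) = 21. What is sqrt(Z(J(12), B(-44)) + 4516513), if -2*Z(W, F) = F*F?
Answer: sqrt(18061634)/2 ≈ 2124.9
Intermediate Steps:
Z(W, F) = -F**2/2 (Z(W, F) = -F*F/2 = -F**2/2)
sqrt(Z(J(12), B(-44)) + 4516513) = sqrt(-1/2*(-47)**2 + 4516513) = sqrt(-1/2*2209 + 4516513) = sqrt(-2209/2 + 4516513) = sqrt(9030817/2) = sqrt(18061634)/2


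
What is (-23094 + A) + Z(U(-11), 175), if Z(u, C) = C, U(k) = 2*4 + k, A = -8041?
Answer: -30960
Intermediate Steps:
U(k) = 8 + k
(-23094 + A) + Z(U(-11), 175) = (-23094 - 8041) + 175 = -31135 + 175 = -30960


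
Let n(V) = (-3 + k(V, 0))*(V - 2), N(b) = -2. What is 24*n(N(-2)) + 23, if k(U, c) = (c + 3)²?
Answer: -553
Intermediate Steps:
k(U, c) = (3 + c)²
n(V) = -12 + 6*V (n(V) = (-3 + (3 + 0)²)*(V - 2) = (-3 + 3²)*(-2 + V) = (-3 + 9)*(-2 + V) = 6*(-2 + V) = -12 + 6*V)
24*n(N(-2)) + 23 = 24*(-12 + 6*(-2)) + 23 = 24*(-12 - 12) + 23 = 24*(-24) + 23 = -576 + 23 = -553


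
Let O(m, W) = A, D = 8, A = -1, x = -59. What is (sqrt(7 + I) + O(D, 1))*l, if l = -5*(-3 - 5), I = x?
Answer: -40 + 80*I*sqrt(13) ≈ -40.0 + 288.44*I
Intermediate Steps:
I = -59
O(m, W) = -1
l = 40 (l = -5*(-8) = 40)
(sqrt(7 + I) + O(D, 1))*l = (sqrt(7 - 59) - 1)*40 = (sqrt(-52) - 1)*40 = (2*I*sqrt(13) - 1)*40 = (-1 + 2*I*sqrt(13))*40 = -40 + 80*I*sqrt(13)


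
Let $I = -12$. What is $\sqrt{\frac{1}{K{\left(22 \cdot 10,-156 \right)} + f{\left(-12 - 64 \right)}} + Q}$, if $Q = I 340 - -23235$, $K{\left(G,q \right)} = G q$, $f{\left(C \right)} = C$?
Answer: $\frac{29 \sqrt{6736619981}}{17198} \approx 138.4$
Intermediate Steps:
$Q = 19155$ ($Q = \left(-12\right) 340 - -23235 = -4080 + 23235 = 19155$)
$\sqrt{\frac{1}{K{\left(22 \cdot 10,-156 \right)} + f{\left(-12 - 64 \right)}} + Q} = \sqrt{\frac{1}{22 \cdot 10 \left(-156\right) - 76} + 19155} = \sqrt{\frac{1}{220 \left(-156\right) - 76} + 19155} = \sqrt{\frac{1}{-34320 - 76} + 19155} = \sqrt{\frac{1}{-34396} + 19155} = \sqrt{- \frac{1}{34396} + 19155} = \sqrt{\frac{658855379}{34396}} = \frac{29 \sqrt{6736619981}}{17198}$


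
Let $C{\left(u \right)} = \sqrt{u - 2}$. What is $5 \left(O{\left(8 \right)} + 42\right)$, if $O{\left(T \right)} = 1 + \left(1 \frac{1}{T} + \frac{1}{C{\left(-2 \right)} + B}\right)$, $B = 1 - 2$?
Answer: $\frac{1717}{8} - 2 i \approx 214.63 - 2.0 i$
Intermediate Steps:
$B = -1$
$C{\left(u \right)} = \sqrt{-2 + u}$
$O{\left(T \right)} = 1 + \frac{1}{T} + \frac{-1 - 2 i}{5}$ ($O{\left(T \right)} = 1 + \left(1 \frac{1}{T} + \frac{1}{\sqrt{-2 - 2} - 1}\right) = 1 + \left(\frac{1}{T} + \frac{1}{\sqrt{-4} - 1}\right) = 1 + \left(\frac{1}{T} + \frac{1}{2 i - 1}\right) = 1 + \left(\frac{1}{T} + \frac{1}{-1 + 2 i}\right) = 1 + \left(\frac{1}{T} + \frac{-1 - 2 i}{5}\right) = 1 + \frac{1}{T} + \frac{-1 - 2 i}{5}$)
$5 \left(O{\left(8 \right)} + 42\right) = 5 \left(\left(\frac{4}{5} + \frac{1}{8} - \frac{2 i}{5}\right) + 42\right) = 5 \left(\left(\frac{37}{40} - \frac{2 i}{5}\right) + 42\right) = 5 \left(\frac{1717}{40} - \frac{2 i}{5}\right) = \frac{1717}{8} - 2 i$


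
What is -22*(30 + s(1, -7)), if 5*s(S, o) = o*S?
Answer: -3146/5 ≈ -629.20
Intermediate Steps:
s(S, o) = S*o/5 (s(S, o) = (o*S)/5 = (S*o)/5 = S*o/5)
-22*(30 + s(1, -7)) = -22*(30 + (⅕)*1*(-7)) = -22*(30 - 7/5) = -22*143/5 = -3146/5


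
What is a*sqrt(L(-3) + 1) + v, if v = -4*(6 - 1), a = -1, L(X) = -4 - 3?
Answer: -20 - I*sqrt(6) ≈ -20.0 - 2.4495*I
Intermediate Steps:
L(X) = -7
v = -20 (v = -4*5 = -20)
a*sqrt(L(-3) + 1) + v = -sqrt(-7 + 1) - 20 = -sqrt(-6) - 20 = -I*sqrt(6) - 20 = -20 - I*sqrt(6)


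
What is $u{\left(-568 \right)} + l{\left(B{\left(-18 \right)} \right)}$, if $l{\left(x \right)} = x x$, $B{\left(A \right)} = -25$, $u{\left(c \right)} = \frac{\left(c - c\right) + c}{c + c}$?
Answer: $\frac{1251}{2} \approx 625.5$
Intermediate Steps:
$u{\left(c \right)} = \frac{1}{2}$ ($u{\left(c \right)} = \frac{0 + c}{2 c} = c \frac{1}{2 c} = \frac{1}{2}$)
$l{\left(x \right)} = x^{2}$
$u{\left(-568 \right)} + l{\left(B{\left(-18 \right)} \right)} = \frac{1}{2} + \left(-25\right)^{2} = \frac{1}{2} + 625 = \frac{1251}{2}$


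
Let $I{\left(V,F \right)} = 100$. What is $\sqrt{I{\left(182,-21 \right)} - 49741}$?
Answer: $i \sqrt{49641} \approx 222.8 i$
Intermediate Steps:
$\sqrt{I{\left(182,-21 \right)} - 49741} = \sqrt{100 - 49741} = \sqrt{-49641} = i \sqrt{49641}$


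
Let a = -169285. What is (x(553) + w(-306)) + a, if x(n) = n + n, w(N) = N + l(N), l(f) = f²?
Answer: -74849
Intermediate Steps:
w(N) = N + N²
x(n) = 2*n
(x(553) + w(-306)) + a = (2*553 - 306*(1 - 306)) - 169285 = (1106 - 306*(-305)) - 169285 = (1106 + 93330) - 169285 = 94436 - 169285 = -74849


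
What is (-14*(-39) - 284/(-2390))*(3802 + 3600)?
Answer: 4830634024/1195 ≈ 4.0424e+6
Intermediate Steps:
(-14*(-39) - 284/(-2390))*(3802 + 3600) = (546 - 284*(-1/2390))*7402 = (546 + 142/1195)*7402 = (652612/1195)*7402 = 4830634024/1195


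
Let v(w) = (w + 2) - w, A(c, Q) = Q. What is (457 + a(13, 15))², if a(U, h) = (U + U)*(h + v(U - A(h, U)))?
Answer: 808201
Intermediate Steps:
v(w) = 2 (v(w) = (2 + w) - w = 2)
a(U, h) = 2*U*(2 + h) (a(U, h) = (U + U)*(h + 2) = (2*U)*(2 + h) = 2*U*(2 + h))
(457 + a(13, 15))² = (457 + 2*13*(2 + 15))² = (457 + 2*13*17)² = (457 + 442)² = 899² = 808201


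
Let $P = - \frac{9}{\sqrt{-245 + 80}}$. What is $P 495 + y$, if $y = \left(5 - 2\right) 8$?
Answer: $24 + 27 i \sqrt{165} \approx 24.0 + 346.82 i$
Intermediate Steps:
$y = 24$ ($y = \left(5 - 2\right) 8 = 3 \cdot 8 = 24$)
$P = \frac{3 i \sqrt{165}}{55}$ ($P = - \frac{9}{\sqrt{-165}} = - \frac{9}{i \sqrt{165}} = - 9 \left(- \frac{i \sqrt{165}}{165}\right) = \frac{3 i \sqrt{165}}{55} \approx 0.70065 i$)
$P 495 + y = \frac{3 i \sqrt{165}}{55} \cdot 495 + 24 = 27 i \sqrt{165} + 24 = 24 + 27 i \sqrt{165}$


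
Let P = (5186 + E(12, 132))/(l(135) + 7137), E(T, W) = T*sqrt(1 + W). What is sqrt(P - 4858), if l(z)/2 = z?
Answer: 2*sqrt(-7402477615 + 2469*sqrt(133))/2469 ≈ 69.694*I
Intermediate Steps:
l(z) = 2*z
P = 5186/7407 + 4*sqrt(133)/2469 (P = (5186 + 12*sqrt(1 + 132))/(2*135 + 7137) = (5186 + 12*sqrt(133))/(270 + 7137) = (5186 + 12*sqrt(133))/7407 = (5186 + 12*sqrt(133))*(1/7407) = 5186/7407 + 4*sqrt(133)/2469 ≈ 0.71883)
sqrt(P - 4858) = sqrt((5186/7407 + 4*sqrt(133)/2469) - 4858) = sqrt(-35978020/7407 + 4*sqrt(133)/2469)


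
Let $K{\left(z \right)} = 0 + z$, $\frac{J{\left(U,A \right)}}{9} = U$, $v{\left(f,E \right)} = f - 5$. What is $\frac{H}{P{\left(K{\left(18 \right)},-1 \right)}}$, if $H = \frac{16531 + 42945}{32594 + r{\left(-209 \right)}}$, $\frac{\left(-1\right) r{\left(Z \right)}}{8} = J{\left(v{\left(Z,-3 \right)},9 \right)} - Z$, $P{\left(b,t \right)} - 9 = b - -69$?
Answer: $\frac{14869}{1111920} \approx 0.013372$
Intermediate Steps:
$v{\left(f,E \right)} = -5 + f$
$J{\left(U,A \right)} = 9 U$
$K{\left(z \right)} = z$
$P{\left(b,t \right)} = 78 + b$ ($P{\left(b,t \right)} = 9 + \left(b - -69\right) = 9 + \left(b + 69\right) = 9 + \left(69 + b\right) = 78 + b$)
$r{\left(Z \right)} = 360 - 64 Z$ ($r{\left(Z \right)} = - 8 \left(9 \left(-5 + Z\right) - Z\right) = - 8 \left(\left(-45 + 9 Z\right) - Z\right) = - 8 \left(-45 + 8 Z\right) = 360 - 64 Z$)
$H = \frac{29738}{23165}$ ($H = \frac{16531 + 42945}{32594 + \left(360 - -13376\right)} = \frac{59476}{32594 + \left(360 + 13376\right)} = \frac{59476}{32594 + 13736} = \frac{59476}{46330} = 59476 \cdot \frac{1}{46330} = \frac{29738}{23165} \approx 1.2837$)
$\frac{H}{P{\left(K{\left(18 \right)},-1 \right)}} = \frac{29738}{23165 \left(78 + 18\right)} = \frac{29738}{23165 \cdot 96} = \frac{29738}{23165} \cdot \frac{1}{96} = \frac{14869}{1111920}$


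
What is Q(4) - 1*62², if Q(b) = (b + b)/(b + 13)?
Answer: -65340/17 ≈ -3843.5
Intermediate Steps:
Q(b) = 2*b/(13 + b) (Q(b) = (2*b)/(13 + b) = 2*b/(13 + b))
Q(4) - 1*62² = 2*4/(13 + 4) - 1*62² = 2*4/17 - 1*3844 = 2*4*(1/17) - 3844 = 8/17 - 3844 = -65340/17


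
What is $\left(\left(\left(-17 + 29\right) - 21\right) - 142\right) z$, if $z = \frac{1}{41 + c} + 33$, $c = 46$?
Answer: $- \frac{433672}{87} \approx -4984.7$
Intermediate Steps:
$z = \frac{2872}{87}$ ($z = \frac{1}{41 + 46} + 33 = \frac{1}{87} + 33 = \frac{2872}{87} \approx 33.011$)
$\left(\left(\left(-17 + 29\right) - 21\right) - 142\right) z = \left(\left(\left(-17 + 29\right) - 21\right) - 142\right) \frac{2872}{87} = \left(\left(12 - 21\right) - 142\right) \frac{2872}{87} = \left(-9 - 142\right) \frac{2872}{87} = \left(-151\right) \frac{2872}{87} = - \frac{433672}{87}$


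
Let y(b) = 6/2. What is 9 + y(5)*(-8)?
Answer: -15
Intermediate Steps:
y(b) = 3 (y(b) = 6*(1/2) = 3)
9 + y(5)*(-8) = 9 + 3*(-8) = 9 - 24 = -15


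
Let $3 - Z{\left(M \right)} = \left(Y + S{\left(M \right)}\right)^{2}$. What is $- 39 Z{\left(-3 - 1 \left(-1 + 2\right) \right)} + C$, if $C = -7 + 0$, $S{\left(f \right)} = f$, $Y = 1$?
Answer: $227$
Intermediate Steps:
$Z{\left(M \right)} = 3 - \left(1 + M\right)^{2}$
$C = -7$
$- 39 Z{\left(-3 - 1 \left(-1 + 2\right) \right)} + C = - 39 \left(3 - \left(1 - \left(3 + 1 \left(-1 + 2\right)\right)\right)^{2}\right) - 7 = - 39 \left(3 - \left(1 - \left(3 + 1 \cdot 1\right)\right)^{2}\right) - 7 = - 39 \left(3 - \left(1 - 4\right)^{2}\right) - 7 = - 39 \left(3 - \left(-3\right)^{2}\right) - 7 = - 39 \left(3 - 9\right) - 7 = \left(-39\right) \left(-6\right) - 7 = 234 - 7 = 227$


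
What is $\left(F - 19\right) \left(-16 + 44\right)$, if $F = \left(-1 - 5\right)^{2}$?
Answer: $476$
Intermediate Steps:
$F = 36$ ($F = \left(-6\right)^{2} = 36$)
$\left(F - 19\right) \left(-16 + 44\right) = \left(36 - 19\right) \left(-16 + 44\right) = \left(36 - 19\right) 28 = 17 \cdot 28 = 476$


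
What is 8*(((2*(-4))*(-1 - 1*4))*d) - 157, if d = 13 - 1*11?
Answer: 483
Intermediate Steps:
d = 2 (d = 13 - 11 = 2)
8*(((2*(-4))*(-1 - 1*4))*d) - 157 = 8*(((2*(-4))*(-1 - 1*4))*2) - 157 = 8*(-8*(-1 - 4)*2) - 157 = 8*(-8*(-5)*2) - 157 = 8*(40*2) - 157 = 8*80 - 157 = 640 - 157 = 483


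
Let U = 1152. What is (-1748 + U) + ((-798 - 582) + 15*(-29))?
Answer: -2411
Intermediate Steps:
(-1748 + U) + ((-798 - 582) + 15*(-29)) = (-1748 + 1152) + ((-798 - 582) + 15*(-29)) = -596 + (-1380 - 435) = -596 - 1815 = -2411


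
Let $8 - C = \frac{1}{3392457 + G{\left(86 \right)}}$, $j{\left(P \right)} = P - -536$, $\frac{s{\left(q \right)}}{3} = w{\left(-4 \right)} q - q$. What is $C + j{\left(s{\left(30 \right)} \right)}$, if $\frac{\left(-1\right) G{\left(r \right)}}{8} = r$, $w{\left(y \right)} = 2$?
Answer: $\frac{2150381545}{3391769} \approx 634.0$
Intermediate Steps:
$G{\left(r \right)} = - 8 r$
$s{\left(q \right)} = 3 q$ ($s{\left(q \right)} = 3 \left(2 q - q\right) = 3 q$)
$j{\left(P \right)} = 536 + P$ ($j{\left(P \right)} = P + 536 = 536 + P$)
$C = \frac{27134151}{3391769}$ ($C = 8 - \frac{1}{3392457 - 688} = 8 - \frac{1}{3391769} = \frac{27134151}{3391769} \approx 8.0$)
$C + j{\left(s{\left(30 \right)} \right)} = \frac{27134151}{3391769} + \left(536 + 3 \cdot 30\right) = \frac{27134151}{3391769} + \left(536 + 90\right) = \frac{27134151}{3391769} + 626 = \frac{2150381545}{3391769}$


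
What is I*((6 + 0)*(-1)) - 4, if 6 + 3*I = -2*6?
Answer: 32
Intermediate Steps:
I = -6 (I = -2 + (-2*6)/3 = -2 + (⅓)*(-12) = -2 - 4 = -6)
I*((6 + 0)*(-1)) - 4 = -6*(6 + 0)*(-1) - 4 = -36*(-1) - 4 = -6*(-6) - 4 = 36 - 4 = 32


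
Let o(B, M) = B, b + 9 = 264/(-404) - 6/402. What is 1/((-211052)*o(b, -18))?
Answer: 6767/13808288152 ≈ 4.9007e-7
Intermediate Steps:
b = -65426/6767 (b = -9 + (264/(-404) - 6/402) = -9 + (264*(-1/404) - 6*1/402) = -9 + (-66/101 - 1/67) = -9 - 4523/6767 = -65426/6767 ≈ -9.6684)
1/((-211052)*o(b, -18)) = 1/((-211052)*(-65426/6767)) = -1/211052*(-6767/65426) = 6767/13808288152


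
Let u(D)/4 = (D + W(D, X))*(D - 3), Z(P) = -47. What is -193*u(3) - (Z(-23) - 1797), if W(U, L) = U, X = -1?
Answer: 1844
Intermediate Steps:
u(D) = 8*D*(-3 + D) (u(D) = 4*((D + D)*(D - 3)) = 4*((2*D)*(-3 + D)) = 4*(2*D*(-3 + D)) = 8*D*(-3 + D))
-193*u(3) - (Z(-23) - 1797) = -1544*3*(-3 + 3) - (-47 - 1797) = -1544*3*0 - 1*(-1844) = -193*0 + 1844 = 0 + 1844 = 1844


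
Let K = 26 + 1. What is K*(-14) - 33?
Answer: -411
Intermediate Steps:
K = 27
K*(-14) - 33 = 27*(-14) - 33 = -378 - 33 = -411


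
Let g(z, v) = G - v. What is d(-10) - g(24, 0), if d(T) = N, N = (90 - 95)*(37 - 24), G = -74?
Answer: 9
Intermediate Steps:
N = -65 (N = -5*13 = -65)
d(T) = -65
g(z, v) = -74 - v
d(-10) - g(24, 0) = -65 - (-74 - 1*0) = -65 - (-74 + 0) = -65 - 1*(-74) = -65 + 74 = 9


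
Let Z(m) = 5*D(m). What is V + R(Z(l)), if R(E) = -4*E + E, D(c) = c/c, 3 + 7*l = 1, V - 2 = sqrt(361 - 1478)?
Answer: -13 + I*sqrt(1117) ≈ -13.0 + 33.422*I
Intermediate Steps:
V = 2 + I*sqrt(1117) (V = 2 + sqrt(361 - 1478) = 2 + sqrt(-1117) = 2 + I*sqrt(1117) ≈ 2.0 + 33.422*I)
l = -2/7 (l = -3/7 + (1/7)*1 = -3/7 + 1/7 = -2/7 ≈ -0.28571)
D(c) = 1
Z(m) = 5 (Z(m) = 5*1 = 5)
R(E) = -3*E
V + R(Z(l)) = (2 + I*sqrt(1117)) - 3*5 = (2 + I*sqrt(1117)) - 15 = -13 + I*sqrt(1117)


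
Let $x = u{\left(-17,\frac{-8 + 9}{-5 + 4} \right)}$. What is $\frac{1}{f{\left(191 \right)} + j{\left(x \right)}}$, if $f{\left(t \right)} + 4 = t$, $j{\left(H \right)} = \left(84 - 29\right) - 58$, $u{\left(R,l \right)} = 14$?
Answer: $\frac{1}{184} \approx 0.0054348$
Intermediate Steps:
$x = 14$
$j{\left(H \right)} = -3$ ($j{\left(H \right)} = 55 - 58 = -3$)
$f{\left(t \right)} = -4 + t$
$\frac{1}{f{\left(191 \right)} + j{\left(x \right)}} = \frac{1}{\left(-4 + 191\right) - 3} = \frac{1}{187 - 3} = \frac{1}{184}$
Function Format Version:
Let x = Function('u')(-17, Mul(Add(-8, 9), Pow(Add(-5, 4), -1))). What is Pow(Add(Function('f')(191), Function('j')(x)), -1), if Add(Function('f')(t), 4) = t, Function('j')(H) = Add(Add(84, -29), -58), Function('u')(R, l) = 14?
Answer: Rational(1, 184) ≈ 0.0054348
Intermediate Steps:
x = 14
Function('j')(H) = -3 (Function('j')(H) = Add(55, -58) = -3)
Function('f')(t) = Add(-4, t)
Pow(Add(Function('f')(191), Function('j')(x)), -1) = Pow(Add(Add(-4, 191), -3), -1) = Pow(Add(187, -3), -1) = Pow(184, -1) = Rational(1, 184)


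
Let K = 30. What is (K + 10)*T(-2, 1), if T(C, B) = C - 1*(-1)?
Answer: -40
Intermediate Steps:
T(C, B) = 1 + C (T(C, B) = C + 1 = 1 + C)
(K + 10)*T(-2, 1) = (30 + 10)*(1 - 2) = 40*(-1) = -40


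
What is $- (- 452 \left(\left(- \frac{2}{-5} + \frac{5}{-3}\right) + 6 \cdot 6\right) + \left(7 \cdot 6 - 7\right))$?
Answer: $\frac{234967}{15} \approx 15664.0$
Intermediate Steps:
$- (- 452 \left(\left(- \frac{2}{-5} + \frac{5}{-3}\right) + 6 \cdot 6\right) + \left(7 \cdot 6 - 7\right)) = - (- 452 \left(\left(\left(-2\right) \left(- \frac{1}{5}\right) + 5 \left(- \frac{1}{3}\right)\right) + 36\right) + \left(42 - 7\right)) = - (- 452 \left(\left(\frac{2}{5} - \frac{5}{3}\right) + 36\right) + 35) = - (- 452 \left(- \frac{19}{15} + 36\right) + 35) = - (\left(-452\right) \frac{521}{15} + 35) = - (- \frac{235492}{15} + 35) = \left(-1\right) \left(- \frac{234967}{15}\right) = \frac{234967}{15}$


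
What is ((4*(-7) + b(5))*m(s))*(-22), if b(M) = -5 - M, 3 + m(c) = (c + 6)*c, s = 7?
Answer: 73568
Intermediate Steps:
m(c) = -3 + c*(6 + c) (m(c) = -3 + (c + 6)*c = -3 + (6 + c)*c = -3 + c*(6 + c))
((4*(-7) + b(5))*m(s))*(-22) = ((4*(-7) + (-5 - 1*5))*(-3 + 7² + 6*7))*(-22) = ((-28 + (-5 - 5))*(-3 + 49 + 42))*(-22) = ((-28 - 10)*88)*(-22) = -38*88*(-22) = -3344*(-22) = 73568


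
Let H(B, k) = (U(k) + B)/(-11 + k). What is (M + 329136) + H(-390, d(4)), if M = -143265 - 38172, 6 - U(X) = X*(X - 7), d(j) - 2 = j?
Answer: 738873/5 ≈ 1.4777e+5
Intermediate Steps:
d(j) = 2 + j
U(X) = 6 - X*(-7 + X) (U(X) = 6 - X*(X - 7) = 6 - X*(-7 + X))
H(B, k) = (6 + B - k² + 7*k)/(-11 + k) (H(B, k) = ((6 - k² + 7*k) + B)/(-11 + k) = (6 + B - k² + 7*k)/(-11 + k))
M = -181437
(M + 329136) + H(-390, d(4)) = (-181437 + 329136) + (6 - 390 - (2 + 4)² + 7*(2 + 4))/(-11 + (2 + 4)) = 147699 + (6 - 390 - 1*6² + 7*6)/(-11 + 6) = 147699 + (6 - 390 - 1*36 + 42)/(-5) = 147699 - (6 - 390 - 36 + 42)/5 = 147699 - ⅕*(-378) = 147699 + 378/5 = 738873/5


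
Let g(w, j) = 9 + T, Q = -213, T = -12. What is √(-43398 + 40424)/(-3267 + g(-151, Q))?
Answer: -I*√2974/3270 ≈ -0.016677*I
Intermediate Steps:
g(w, j) = -3 (g(w, j) = 9 - 12 = -3)
√(-43398 + 40424)/(-3267 + g(-151, Q)) = √(-43398 + 40424)/(-3267 - 3) = √(-2974)/(-3270) = (I*√2974)*(-1/3270) = -I*√2974/3270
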